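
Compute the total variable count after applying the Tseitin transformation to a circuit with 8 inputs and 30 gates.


The Tseitin transformation introduces one auxiliary variable per gate.
Total variables = inputs + gates = 8 + 30 = 38.

38


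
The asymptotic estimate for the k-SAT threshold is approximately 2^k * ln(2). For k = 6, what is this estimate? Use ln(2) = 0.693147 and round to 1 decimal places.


Using the asymptotic formula: threshold ~ 2^k * ln(2).
2^6 = 64.
64 * 0.693147 = 44.4.

44.4


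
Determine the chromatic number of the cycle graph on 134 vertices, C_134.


A cycle on an even number of vertices is bipartite: alternate two colors around the cycle.
Since 134 is even, two colors suffice, and at least two are needed because the graph has edges.
Chromatic number = 2.

2


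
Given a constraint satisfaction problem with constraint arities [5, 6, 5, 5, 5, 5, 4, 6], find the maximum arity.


The arities are: 5, 6, 5, 5, 5, 5, 4, 6.
Scan for the maximum value.
Maximum arity = 6.

6


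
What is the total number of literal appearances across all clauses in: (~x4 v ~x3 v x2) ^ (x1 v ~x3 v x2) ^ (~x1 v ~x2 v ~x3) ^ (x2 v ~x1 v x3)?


Clause lengths: 3, 3, 3, 3.
Sum = 3 + 3 + 3 + 3 = 12.

12


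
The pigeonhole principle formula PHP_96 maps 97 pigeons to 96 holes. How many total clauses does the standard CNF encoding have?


The PHP encoding has two parts:
1) At-least-one-hole clauses: 97 (one per pigeon, each with 96 literals).
2) At-most-one-pigeon-per-hole clauses: 96 holes * C(97,2) = 96 * 4656 = 446976.
Total clauses = 97 + 446976 = 447073.

447073


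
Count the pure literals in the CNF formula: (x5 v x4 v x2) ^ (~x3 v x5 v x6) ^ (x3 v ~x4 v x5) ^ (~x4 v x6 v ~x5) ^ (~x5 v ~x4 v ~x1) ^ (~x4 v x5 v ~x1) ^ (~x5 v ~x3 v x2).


A pure literal appears in only one polarity across all clauses.
Pure literals: x1 (negative only), x2 (positive only), x6 (positive only).
Count = 3.

3


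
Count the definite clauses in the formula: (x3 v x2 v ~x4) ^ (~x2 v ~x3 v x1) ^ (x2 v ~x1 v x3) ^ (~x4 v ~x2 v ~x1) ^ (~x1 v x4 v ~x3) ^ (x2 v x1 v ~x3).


A definite clause has exactly one positive literal.
Clause 1: 2 positive -> not definite
Clause 2: 1 positive -> definite
Clause 3: 2 positive -> not definite
Clause 4: 0 positive -> not definite
Clause 5: 1 positive -> definite
Clause 6: 2 positive -> not definite
Definite clause count = 2.

2


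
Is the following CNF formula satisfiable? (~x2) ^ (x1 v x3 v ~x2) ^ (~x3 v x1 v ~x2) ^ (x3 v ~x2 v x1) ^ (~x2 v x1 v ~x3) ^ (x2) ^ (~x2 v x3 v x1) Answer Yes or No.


Check all 8 possible truth assignments.
Number of satisfying assignments found: 0.
The formula is unsatisfiable.

No


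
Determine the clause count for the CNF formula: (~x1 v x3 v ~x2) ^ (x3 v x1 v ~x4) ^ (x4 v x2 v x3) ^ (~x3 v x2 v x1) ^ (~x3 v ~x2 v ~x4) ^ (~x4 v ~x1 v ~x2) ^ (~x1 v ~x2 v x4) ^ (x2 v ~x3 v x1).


Each group enclosed in parentheses joined by ^ is one clause.
Counting the conjuncts: 8 clauses.

8


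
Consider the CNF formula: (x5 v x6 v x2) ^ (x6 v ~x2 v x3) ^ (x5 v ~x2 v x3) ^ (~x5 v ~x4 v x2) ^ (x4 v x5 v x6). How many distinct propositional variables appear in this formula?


Identify each distinct variable in the formula.
Variables found: x2, x3, x4, x5, x6.
Total distinct variables = 5.

5


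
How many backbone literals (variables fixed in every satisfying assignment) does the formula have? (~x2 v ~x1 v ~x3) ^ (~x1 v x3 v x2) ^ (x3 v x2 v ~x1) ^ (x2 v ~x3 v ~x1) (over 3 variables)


Find all satisfying assignments: 5 model(s).
Check which variables have the same value in every model.
No variable is fixed across all models.
Backbone size = 0.

0


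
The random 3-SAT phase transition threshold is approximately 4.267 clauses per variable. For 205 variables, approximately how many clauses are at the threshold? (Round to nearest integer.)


The 3-SAT phase transition occurs at approximately 4.267 clauses per variable.
m = 4.267 * 205 = 874.735.
Rounded to nearest integer: 875.

875


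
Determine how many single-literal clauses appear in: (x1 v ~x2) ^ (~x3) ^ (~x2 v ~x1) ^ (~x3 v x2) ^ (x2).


A unit clause contains exactly one literal.
Unit clauses found: (~x3), (x2).
Count = 2.

2


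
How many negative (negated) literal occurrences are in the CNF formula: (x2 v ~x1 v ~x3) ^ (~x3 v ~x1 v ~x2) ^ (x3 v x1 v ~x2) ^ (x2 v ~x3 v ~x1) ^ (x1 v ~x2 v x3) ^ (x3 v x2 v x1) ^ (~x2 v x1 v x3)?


Scan each clause for negated literals.
Clause 1: 2 negative; Clause 2: 3 negative; Clause 3: 1 negative; Clause 4: 2 negative; Clause 5: 1 negative; Clause 6: 0 negative; Clause 7: 1 negative.
Total negative literal occurrences = 10.

10


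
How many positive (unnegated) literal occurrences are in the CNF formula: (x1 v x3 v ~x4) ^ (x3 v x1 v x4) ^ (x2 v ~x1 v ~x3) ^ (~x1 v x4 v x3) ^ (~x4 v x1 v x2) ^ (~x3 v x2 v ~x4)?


Scan each clause for unnegated literals.
Clause 1: 2 positive; Clause 2: 3 positive; Clause 3: 1 positive; Clause 4: 2 positive; Clause 5: 2 positive; Clause 6: 1 positive.
Total positive literal occurrences = 11.

11


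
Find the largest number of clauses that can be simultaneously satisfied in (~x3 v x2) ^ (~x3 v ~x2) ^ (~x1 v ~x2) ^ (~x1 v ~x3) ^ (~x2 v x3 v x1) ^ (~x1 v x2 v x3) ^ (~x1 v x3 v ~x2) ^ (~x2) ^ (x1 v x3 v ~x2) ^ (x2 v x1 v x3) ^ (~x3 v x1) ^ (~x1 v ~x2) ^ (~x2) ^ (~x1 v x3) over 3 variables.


Enumerate all 8 truth assignments.
For each, count how many of the 14 clauses are satisfied.
The formula is not fully satisfiable, so the maximum is below 14.
Maximum simultaneously satisfiable clauses = 13.

13


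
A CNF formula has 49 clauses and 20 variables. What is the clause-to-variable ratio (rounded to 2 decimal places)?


Clause-to-variable ratio = clauses / variables.
49 / 20 = 2.45.

2.45


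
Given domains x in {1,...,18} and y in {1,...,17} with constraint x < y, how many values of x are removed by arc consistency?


For the constraint x < y, x needs a supporting value in y's domain.
x can be at most 16 (one less than y's maximum).
Valid x values from domain: 16 out of 18.
Pruned = 18 - 16 = 2.

2


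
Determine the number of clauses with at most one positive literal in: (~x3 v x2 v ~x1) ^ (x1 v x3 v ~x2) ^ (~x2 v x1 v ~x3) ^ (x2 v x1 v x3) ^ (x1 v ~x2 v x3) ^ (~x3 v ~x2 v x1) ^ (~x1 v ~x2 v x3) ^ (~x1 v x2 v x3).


A Horn clause has at most one positive literal.
Clause 1: 1 positive lit(s) -> Horn
Clause 2: 2 positive lit(s) -> not Horn
Clause 3: 1 positive lit(s) -> Horn
Clause 4: 3 positive lit(s) -> not Horn
Clause 5: 2 positive lit(s) -> not Horn
Clause 6: 1 positive lit(s) -> Horn
Clause 7: 1 positive lit(s) -> Horn
Clause 8: 2 positive lit(s) -> not Horn
Total Horn clauses = 4.

4


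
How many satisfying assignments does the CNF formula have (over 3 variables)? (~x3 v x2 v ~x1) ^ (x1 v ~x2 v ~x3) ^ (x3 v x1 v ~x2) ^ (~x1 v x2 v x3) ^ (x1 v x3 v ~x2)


Enumerate all 8 truth assignments over 3 variables.
Test each against every clause.
Satisfying assignments found: 4.

4


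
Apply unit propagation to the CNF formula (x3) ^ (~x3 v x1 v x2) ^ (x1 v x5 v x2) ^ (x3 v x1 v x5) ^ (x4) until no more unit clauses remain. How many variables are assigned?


Unit propagation repeatedly assigns the literal in any unit clause, then simplifies.
Assignments in order: x3 = T, x4 = T.
No further unit clauses remain.
Total variables assigned = 2.

2


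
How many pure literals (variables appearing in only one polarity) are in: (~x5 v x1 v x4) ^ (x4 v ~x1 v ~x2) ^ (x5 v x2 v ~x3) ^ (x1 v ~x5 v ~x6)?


A pure literal appears in only one polarity across all clauses.
Pure literals: x3 (negative only), x4 (positive only), x6 (negative only).
Count = 3.

3


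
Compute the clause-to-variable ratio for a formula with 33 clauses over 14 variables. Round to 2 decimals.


Clause-to-variable ratio = clauses / variables.
33 / 14 = 2.36.

2.36


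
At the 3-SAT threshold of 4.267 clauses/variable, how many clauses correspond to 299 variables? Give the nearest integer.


The 3-SAT phase transition occurs at approximately 4.267 clauses per variable.
m = 4.267 * 299 = 1275.833.
Rounded to nearest integer: 1276.

1276


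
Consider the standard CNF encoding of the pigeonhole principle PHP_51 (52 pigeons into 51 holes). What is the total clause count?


The PHP encoding has two parts:
1) At-least-one-hole clauses: 52 (one per pigeon, each with 51 literals).
2) At-most-one-pigeon-per-hole clauses: 51 holes * C(52,2) = 51 * 1326 = 67626.
Total clauses = 52 + 67626 = 67678.

67678


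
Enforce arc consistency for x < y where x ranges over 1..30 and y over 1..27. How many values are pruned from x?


For the constraint x < y, x needs a supporting value in y's domain.
x can be at most 26 (one less than y's maximum).
Valid x values from domain: 26 out of 30.
Pruned = 30 - 26 = 4.

4


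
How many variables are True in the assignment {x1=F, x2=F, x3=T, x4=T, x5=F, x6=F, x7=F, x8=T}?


The weight is the number of variables assigned True.
True variables: x3, x4, x8.
Weight = 3.

3


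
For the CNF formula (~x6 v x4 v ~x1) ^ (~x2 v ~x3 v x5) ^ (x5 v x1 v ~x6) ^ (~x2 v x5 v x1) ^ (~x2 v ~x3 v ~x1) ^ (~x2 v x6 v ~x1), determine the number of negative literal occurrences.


Scan each clause for negated literals.
Clause 1: 2 negative; Clause 2: 2 negative; Clause 3: 1 negative; Clause 4: 1 negative; Clause 5: 3 negative; Clause 6: 2 negative.
Total negative literal occurrences = 11.

11


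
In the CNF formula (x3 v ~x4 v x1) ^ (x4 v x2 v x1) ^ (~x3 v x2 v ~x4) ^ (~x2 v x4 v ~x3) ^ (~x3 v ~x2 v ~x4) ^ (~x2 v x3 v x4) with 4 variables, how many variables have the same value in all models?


Find all satisfying assignments: 4 model(s).
Check which variables have the same value in every model.
Fixed variables: x1=T.
Backbone size = 1.

1


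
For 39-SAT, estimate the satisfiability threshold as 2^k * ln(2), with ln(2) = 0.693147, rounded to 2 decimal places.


Using the asymptotic formula: threshold ~ 2^k * ln(2).
2^39 = 549755813888.
549755813888 * 0.693147 = 381061593129.03.

381061593129.03


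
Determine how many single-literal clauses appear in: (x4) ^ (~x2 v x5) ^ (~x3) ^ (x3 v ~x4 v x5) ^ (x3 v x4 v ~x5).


A unit clause contains exactly one literal.
Unit clauses found: (x4), (~x3).
Count = 2.

2


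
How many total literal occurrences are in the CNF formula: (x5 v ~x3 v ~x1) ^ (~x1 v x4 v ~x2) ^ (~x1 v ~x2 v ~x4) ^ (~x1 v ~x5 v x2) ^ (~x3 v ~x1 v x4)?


Clause lengths: 3, 3, 3, 3, 3.
Sum = 3 + 3 + 3 + 3 + 3 = 15.

15


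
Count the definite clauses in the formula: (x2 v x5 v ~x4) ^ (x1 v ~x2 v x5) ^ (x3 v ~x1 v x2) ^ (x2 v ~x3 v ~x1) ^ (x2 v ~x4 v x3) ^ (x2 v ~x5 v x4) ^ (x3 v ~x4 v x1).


A definite clause has exactly one positive literal.
Clause 1: 2 positive -> not definite
Clause 2: 2 positive -> not definite
Clause 3: 2 positive -> not definite
Clause 4: 1 positive -> definite
Clause 5: 2 positive -> not definite
Clause 6: 2 positive -> not definite
Clause 7: 2 positive -> not definite
Definite clause count = 1.

1


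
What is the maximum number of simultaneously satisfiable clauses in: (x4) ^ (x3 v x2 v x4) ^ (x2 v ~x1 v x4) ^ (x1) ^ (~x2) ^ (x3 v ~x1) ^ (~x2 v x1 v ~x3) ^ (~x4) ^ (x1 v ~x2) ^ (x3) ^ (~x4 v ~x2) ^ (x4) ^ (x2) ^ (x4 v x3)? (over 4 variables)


Enumerate all 16 truth assignments.
For each, count how many of the 14 clauses are satisfied.
The formula is not fully satisfiable, so the maximum is below 14.
Maximum simultaneously satisfiable clauses = 12.

12


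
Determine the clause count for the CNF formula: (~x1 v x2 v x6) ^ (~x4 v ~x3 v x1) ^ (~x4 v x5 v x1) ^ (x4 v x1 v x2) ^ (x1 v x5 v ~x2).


Each group enclosed in parentheses joined by ^ is one clause.
Counting the conjuncts: 5 clauses.

5


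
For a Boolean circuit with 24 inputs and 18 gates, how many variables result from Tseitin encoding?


The Tseitin transformation introduces one auxiliary variable per gate.
Total variables = inputs + gates = 24 + 18 = 42.

42


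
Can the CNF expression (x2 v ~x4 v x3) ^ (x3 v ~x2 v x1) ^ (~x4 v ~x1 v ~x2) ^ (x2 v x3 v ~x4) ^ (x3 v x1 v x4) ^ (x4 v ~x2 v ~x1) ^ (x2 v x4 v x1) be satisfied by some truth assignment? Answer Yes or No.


Check all 16 possible truth assignments.
Number of satisfying assignments found: 6.
The formula is satisfiable.

Yes


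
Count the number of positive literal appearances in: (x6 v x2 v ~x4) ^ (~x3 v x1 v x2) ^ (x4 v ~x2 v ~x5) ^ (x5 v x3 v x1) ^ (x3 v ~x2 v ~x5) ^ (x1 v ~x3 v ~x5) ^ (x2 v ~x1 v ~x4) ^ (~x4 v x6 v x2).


Scan each clause for unnegated literals.
Clause 1: 2 positive; Clause 2: 2 positive; Clause 3: 1 positive; Clause 4: 3 positive; Clause 5: 1 positive; Clause 6: 1 positive; Clause 7: 1 positive; Clause 8: 2 positive.
Total positive literal occurrences = 13.

13


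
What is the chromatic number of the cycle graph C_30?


A cycle on an even number of vertices is bipartite: alternate two colors around the cycle.
Since 30 is even, two colors suffice, and at least two are needed because the graph has edges.
Chromatic number = 2.

2


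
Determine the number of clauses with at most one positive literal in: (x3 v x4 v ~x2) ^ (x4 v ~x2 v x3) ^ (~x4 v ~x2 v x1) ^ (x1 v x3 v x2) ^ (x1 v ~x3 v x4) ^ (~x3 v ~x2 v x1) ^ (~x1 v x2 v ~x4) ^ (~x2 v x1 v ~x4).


A Horn clause has at most one positive literal.
Clause 1: 2 positive lit(s) -> not Horn
Clause 2: 2 positive lit(s) -> not Horn
Clause 3: 1 positive lit(s) -> Horn
Clause 4: 3 positive lit(s) -> not Horn
Clause 5: 2 positive lit(s) -> not Horn
Clause 6: 1 positive lit(s) -> Horn
Clause 7: 1 positive lit(s) -> Horn
Clause 8: 1 positive lit(s) -> Horn
Total Horn clauses = 4.

4


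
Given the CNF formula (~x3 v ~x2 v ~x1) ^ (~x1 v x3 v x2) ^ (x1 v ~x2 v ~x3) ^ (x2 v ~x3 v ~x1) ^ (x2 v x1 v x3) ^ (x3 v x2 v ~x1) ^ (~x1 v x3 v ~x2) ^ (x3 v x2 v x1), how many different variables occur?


Identify each distinct variable in the formula.
Variables found: x1, x2, x3.
Total distinct variables = 3.

3


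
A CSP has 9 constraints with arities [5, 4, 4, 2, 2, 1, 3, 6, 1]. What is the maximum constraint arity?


The arities are: 5, 4, 4, 2, 2, 1, 3, 6, 1.
Scan for the maximum value.
Maximum arity = 6.

6


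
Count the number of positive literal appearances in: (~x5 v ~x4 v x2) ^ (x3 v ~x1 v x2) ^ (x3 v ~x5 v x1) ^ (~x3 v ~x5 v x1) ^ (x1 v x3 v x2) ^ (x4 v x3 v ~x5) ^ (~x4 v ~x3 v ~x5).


Scan each clause for unnegated literals.
Clause 1: 1 positive; Clause 2: 2 positive; Clause 3: 2 positive; Clause 4: 1 positive; Clause 5: 3 positive; Clause 6: 2 positive; Clause 7: 0 positive.
Total positive literal occurrences = 11.

11


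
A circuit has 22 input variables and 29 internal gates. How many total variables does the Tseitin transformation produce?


The Tseitin transformation introduces one auxiliary variable per gate.
Total variables = inputs + gates = 22 + 29 = 51.

51


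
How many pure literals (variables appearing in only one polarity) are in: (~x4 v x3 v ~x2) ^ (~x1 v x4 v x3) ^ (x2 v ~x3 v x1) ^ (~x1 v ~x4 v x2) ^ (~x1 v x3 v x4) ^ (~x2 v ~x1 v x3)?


A pure literal appears in only one polarity across all clauses.
No pure literals found.
Count = 0.

0


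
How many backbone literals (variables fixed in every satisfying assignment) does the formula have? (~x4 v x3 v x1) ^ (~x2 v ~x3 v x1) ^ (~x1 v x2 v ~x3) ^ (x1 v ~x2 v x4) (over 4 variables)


Find all satisfying assignments: 9 model(s).
Check which variables have the same value in every model.
No variable is fixed across all models.
Backbone size = 0.

0


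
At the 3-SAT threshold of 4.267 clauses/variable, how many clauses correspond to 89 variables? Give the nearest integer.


The 3-SAT phase transition occurs at approximately 4.267 clauses per variable.
m = 4.267 * 89 = 379.763.
Rounded to nearest integer: 380.

380


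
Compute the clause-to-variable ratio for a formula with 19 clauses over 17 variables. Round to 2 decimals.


Clause-to-variable ratio = clauses / variables.
19 / 17 = 1.12.

1.12


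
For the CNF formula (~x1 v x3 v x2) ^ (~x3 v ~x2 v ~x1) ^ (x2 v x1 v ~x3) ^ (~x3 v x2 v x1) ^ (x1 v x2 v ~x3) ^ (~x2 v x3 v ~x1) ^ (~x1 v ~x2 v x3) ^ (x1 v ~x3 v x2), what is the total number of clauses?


Each group enclosed in parentheses joined by ^ is one clause.
Counting the conjuncts: 8 clauses.

8


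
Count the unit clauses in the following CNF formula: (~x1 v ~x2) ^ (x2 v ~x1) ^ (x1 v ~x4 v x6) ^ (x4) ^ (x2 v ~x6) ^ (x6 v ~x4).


A unit clause contains exactly one literal.
Unit clauses found: (x4).
Count = 1.

1


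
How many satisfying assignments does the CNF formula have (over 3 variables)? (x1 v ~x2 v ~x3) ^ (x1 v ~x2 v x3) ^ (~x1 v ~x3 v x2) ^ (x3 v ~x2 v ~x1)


Enumerate all 8 truth assignments over 3 variables.
Test each against every clause.
Satisfying assignments found: 4.

4


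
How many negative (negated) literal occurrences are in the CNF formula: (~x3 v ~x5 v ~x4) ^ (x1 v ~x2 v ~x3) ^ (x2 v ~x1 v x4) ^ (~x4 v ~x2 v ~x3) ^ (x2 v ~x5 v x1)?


Scan each clause for negated literals.
Clause 1: 3 negative; Clause 2: 2 negative; Clause 3: 1 negative; Clause 4: 3 negative; Clause 5: 1 negative.
Total negative literal occurrences = 10.

10


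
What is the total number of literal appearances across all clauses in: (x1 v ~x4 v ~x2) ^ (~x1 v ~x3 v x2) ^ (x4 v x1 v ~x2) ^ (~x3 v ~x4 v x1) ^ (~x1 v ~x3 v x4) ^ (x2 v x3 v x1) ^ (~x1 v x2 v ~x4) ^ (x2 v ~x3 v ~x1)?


Clause lengths: 3, 3, 3, 3, 3, 3, 3, 3.
Sum = 3 + 3 + 3 + 3 + 3 + 3 + 3 + 3 = 24.

24


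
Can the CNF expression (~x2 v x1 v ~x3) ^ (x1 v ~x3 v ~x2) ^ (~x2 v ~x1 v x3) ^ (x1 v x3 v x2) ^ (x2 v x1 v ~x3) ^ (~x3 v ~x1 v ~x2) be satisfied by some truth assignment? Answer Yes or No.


Check all 8 possible truth assignments.
Number of satisfying assignments found: 3.
The formula is satisfiable.

Yes


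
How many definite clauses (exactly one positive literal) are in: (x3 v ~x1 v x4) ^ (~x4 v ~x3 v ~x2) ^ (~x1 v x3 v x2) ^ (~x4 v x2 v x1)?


A definite clause has exactly one positive literal.
Clause 1: 2 positive -> not definite
Clause 2: 0 positive -> not definite
Clause 3: 2 positive -> not definite
Clause 4: 2 positive -> not definite
Definite clause count = 0.

0


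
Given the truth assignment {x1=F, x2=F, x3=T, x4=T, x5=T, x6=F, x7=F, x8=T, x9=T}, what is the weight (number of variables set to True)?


The weight is the number of variables assigned True.
True variables: x3, x4, x5, x8, x9.
Weight = 5.

5


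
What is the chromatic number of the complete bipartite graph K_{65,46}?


K_{65,46} is bipartite by definition: the two parts are independent sets, with every edge crossing between them.
Color all vertices in one part with color 1 and all vertices in the other part with color 2.
Since the graph has at least one edge, one color does not suffice.
Chromatic number = 2.

2


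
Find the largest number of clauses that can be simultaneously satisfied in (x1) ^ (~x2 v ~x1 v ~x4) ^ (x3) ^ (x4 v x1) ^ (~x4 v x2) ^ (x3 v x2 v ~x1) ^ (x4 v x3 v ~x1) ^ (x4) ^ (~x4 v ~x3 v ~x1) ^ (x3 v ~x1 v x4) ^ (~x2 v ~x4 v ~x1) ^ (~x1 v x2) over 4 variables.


Enumerate all 16 truth assignments.
For each, count how many of the 12 clauses are satisfied.
The formula is not fully satisfiable, so the maximum is below 12.
Maximum simultaneously satisfiable clauses = 11.

11


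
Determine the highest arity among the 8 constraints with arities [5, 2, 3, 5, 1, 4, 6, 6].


The arities are: 5, 2, 3, 5, 1, 4, 6, 6.
Scan for the maximum value.
Maximum arity = 6.

6


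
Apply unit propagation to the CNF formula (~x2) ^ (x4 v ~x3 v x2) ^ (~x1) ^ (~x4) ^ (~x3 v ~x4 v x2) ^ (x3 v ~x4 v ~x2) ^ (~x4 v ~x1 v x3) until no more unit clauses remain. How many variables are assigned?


Unit propagation repeatedly assigns the literal in any unit clause, then simplifies.
Assignments in order: x2 = F, x1 = F, x4 = F, x3 = F.
No further unit clauses remain.
Total variables assigned = 4.

4


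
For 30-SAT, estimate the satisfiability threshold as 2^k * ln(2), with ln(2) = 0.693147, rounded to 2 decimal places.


Using the asymptotic formula: threshold ~ 2^k * ln(2).
2^30 = 1073741824.
1073741824 * 0.693147 = 744260924.08.

744260924.08


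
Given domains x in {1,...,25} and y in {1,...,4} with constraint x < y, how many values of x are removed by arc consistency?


For the constraint x < y, x needs a supporting value in y's domain.
x can be at most 3 (one less than y's maximum).
Valid x values from domain: 3 out of 25.
Pruned = 25 - 3 = 22.

22


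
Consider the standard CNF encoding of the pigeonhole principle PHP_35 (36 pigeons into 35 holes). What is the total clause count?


The PHP encoding has two parts:
1) At-least-one-hole clauses: 36 (one per pigeon, each with 35 literals).
2) At-most-one-pigeon-per-hole clauses: 35 holes * C(36,2) = 35 * 630 = 22050.
Total clauses = 36 + 22050 = 22086.

22086


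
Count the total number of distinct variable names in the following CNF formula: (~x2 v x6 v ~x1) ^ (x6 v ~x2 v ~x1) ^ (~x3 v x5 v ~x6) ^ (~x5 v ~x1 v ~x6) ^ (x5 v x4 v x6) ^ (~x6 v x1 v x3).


Identify each distinct variable in the formula.
Variables found: x1, x2, x3, x4, x5, x6.
Total distinct variables = 6.

6


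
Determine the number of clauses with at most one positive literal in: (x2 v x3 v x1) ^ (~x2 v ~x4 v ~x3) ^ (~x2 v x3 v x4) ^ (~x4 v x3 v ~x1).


A Horn clause has at most one positive literal.
Clause 1: 3 positive lit(s) -> not Horn
Clause 2: 0 positive lit(s) -> Horn
Clause 3: 2 positive lit(s) -> not Horn
Clause 4: 1 positive lit(s) -> Horn
Total Horn clauses = 2.

2


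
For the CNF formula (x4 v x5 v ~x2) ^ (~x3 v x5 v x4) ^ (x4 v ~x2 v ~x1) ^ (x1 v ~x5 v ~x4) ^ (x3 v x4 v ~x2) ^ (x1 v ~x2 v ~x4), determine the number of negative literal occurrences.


Scan each clause for negated literals.
Clause 1: 1 negative; Clause 2: 1 negative; Clause 3: 2 negative; Clause 4: 2 negative; Clause 5: 1 negative; Clause 6: 2 negative.
Total negative literal occurrences = 9.

9


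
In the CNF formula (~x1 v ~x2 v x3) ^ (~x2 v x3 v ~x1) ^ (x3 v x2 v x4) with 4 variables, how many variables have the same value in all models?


Find all satisfying assignments: 12 model(s).
Check which variables have the same value in every model.
No variable is fixed across all models.
Backbone size = 0.

0


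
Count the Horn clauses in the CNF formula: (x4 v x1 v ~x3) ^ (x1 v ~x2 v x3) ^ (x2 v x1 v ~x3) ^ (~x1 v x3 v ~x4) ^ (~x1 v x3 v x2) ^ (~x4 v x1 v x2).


A Horn clause has at most one positive literal.
Clause 1: 2 positive lit(s) -> not Horn
Clause 2: 2 positive lit(s) -> not Horn
Clause 3: 2 positive lit(s) -> not Horn
Clause 4: 1 positive lit(s) -> Horn
Clause 5: 2 positive lit(s) -> not Horn
Clause 6: 2 positive lit(s) -> not Horn
Total Horn clauses = 1.

1


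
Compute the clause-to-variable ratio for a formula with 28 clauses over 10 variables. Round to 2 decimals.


Clause-to-variable ratio = clauses / variables.
28 / 10 = 2.8.

2.8


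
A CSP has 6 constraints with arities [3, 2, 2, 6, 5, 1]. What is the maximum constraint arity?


The arities are: 3, 2, 2, 6, 5, 1.
Scan for the maximum value.
Maximum arity = 6.

6


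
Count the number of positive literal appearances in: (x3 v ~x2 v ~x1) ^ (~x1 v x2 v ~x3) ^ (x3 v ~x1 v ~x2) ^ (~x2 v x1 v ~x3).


Scan each clause for unnegated literals.
Clause 1: 1 positive; Clause 2: 1 positive; Clause 3: 1 positive; Clause 4: 1 positive.
Total positive literal occurrences = 4.

4


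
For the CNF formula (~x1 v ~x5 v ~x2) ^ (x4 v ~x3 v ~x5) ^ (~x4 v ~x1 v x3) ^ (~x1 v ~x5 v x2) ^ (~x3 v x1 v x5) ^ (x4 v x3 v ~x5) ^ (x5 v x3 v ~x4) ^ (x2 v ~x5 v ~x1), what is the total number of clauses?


Each group enclosed in parentheses joined by ^ is one clause.
Counting the conjuncts: 8 clauses.

8


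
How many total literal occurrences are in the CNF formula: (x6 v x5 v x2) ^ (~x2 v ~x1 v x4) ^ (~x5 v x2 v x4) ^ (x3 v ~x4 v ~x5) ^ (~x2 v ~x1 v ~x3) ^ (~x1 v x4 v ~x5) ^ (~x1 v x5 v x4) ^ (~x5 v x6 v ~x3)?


Clause lengths: 3, 3, 3, 3, 3, 3, 3, 3.
Sum = 3 + 3 + 3 + 3 + 3 + 3 + 3 + 3 = 24.

24


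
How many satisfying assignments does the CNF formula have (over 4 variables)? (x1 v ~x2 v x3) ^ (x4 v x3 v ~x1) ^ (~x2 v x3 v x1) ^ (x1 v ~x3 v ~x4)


Enumerate all 16 truth assignments over 4 variables.
Test each against every clause.
Satisfying assignments found: 10.

10


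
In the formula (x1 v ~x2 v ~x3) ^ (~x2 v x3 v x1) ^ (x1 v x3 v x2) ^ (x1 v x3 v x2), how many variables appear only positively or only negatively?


A pure literal appears in only one polarity across all clauses.
Pure literals: x1 (positive only).
Count = 1.

1


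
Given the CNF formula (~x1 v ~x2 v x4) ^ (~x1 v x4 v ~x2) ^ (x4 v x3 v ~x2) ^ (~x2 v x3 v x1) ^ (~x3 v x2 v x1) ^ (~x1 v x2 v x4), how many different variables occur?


Identify each distinct variable in the formula.
Variables found: x1, x2, x3, x4.
Total distinct variables = 4.

4


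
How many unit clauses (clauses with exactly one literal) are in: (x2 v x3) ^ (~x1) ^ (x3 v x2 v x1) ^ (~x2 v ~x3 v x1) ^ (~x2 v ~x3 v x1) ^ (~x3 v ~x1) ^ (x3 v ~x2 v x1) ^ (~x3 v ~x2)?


A unit clause contains exactly one literal.
Unit clauses found: (~x1).
Count = 1.

1


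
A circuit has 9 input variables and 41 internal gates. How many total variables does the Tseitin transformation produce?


The Tseitin transformation introduces one auxiliary variable per gate.
Total variables = inputs + gates = 9 + 41 = 50.

50


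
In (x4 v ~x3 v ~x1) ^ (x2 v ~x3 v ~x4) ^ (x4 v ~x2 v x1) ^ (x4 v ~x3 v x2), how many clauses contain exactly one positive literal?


A definite clause has exactly one positive literal.
Clause 1: 1 positive -> definite
Clause 2: 1 positive -> definite
Clause 3: 2 positive -> not definite
Clause 4: 2 positive -> not definite
Definite clause count = 2.

2


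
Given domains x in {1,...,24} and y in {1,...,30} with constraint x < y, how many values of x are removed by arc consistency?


For the constraint x < y, x needs a supporting value in y's domain.
x can be at most 29 (one less than y's maximum).
Valid x values from domain: 24 out of 24.
Pruned = 24 - 24 = 0.

0


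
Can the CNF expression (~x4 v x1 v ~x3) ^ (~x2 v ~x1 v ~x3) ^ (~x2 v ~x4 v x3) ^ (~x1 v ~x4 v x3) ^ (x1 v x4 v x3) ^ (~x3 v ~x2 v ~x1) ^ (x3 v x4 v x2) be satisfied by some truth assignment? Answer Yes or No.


Check all 16 possible truth assignments.
Number of satisfying assignments found: 6.
The formula is satisfiable.

Yes


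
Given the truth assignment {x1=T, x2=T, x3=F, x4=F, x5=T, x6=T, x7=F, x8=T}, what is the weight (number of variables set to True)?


The weight is the number of variables assigned True.
True variables: x1, x2, x5, x6, x8.
Weight = 5.

5


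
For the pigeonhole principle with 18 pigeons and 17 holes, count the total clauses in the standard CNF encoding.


The PHP encoding has two parts:
1) At-least-one-hole clauses: 18 (one per pigeon, each with 17 literals).
2) At-most-one-pigeon-per-hole clauses: 17 holes * C(18,2) = 17 * 153 = 2601.
Total clauses = 18 + 2601 = 2619.

2619


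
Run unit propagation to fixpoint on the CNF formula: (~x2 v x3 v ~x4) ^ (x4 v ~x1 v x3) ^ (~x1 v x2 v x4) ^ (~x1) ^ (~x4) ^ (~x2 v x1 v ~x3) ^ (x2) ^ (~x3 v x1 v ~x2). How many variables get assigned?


Unit propagation repeatedly assigns the literal in any unit clause, then simplifies.
Assignments in order: x1 = F, x4 = F, x2 = T, x3 = F.
No further unit clauses remain.
Total variables assigned = 4.

4


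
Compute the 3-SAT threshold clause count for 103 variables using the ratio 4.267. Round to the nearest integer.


The 3-SAT phase transition occurs at approximately 4.267 clauses per variable.
m = 4.267 * 103 = 439.501.
Rounded to nearest integer: 440.

440


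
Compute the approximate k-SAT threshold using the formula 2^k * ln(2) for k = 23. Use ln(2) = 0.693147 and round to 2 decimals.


Using the asymptotic formula: threshold ~ 2^k * ln(2).
2^23 = 8388608.
8388608 * 0.693147 = 5814538.47.

5814538.47


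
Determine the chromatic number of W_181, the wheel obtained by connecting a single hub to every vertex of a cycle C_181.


W_181 consists of the cycle C_181 together with a hub vertex adjacent to every cycle vertex.
The cycle C_181 needs 3 colors (odd cycle -> 3).
The hub is adjacent to every cycle vertex, so it must receive a new color distinct from all of them.
Chromatic number = 3 + 1 = 4.

4


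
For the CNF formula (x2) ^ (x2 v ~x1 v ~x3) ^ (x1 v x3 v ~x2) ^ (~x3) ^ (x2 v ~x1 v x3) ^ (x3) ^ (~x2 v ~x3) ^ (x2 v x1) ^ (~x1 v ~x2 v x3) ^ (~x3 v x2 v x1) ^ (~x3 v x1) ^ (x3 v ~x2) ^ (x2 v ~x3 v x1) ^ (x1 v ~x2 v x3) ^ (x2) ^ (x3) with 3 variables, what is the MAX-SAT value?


Enumerate all 8 truth assignments.
For each, count how many of the 16 clauses are satisfied.
The formula is not fully satisfiable, so the maximum is below 16.
Maximum simultaneously satisfiable clauses = 14.

14


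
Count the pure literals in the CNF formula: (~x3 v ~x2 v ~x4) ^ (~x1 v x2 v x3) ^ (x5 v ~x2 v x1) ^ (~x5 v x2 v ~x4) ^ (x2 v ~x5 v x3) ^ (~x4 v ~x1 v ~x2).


A pure literal appears in only one polarity across all clauses.
Pure literals: x4 (negative only).
Count = 1.

1


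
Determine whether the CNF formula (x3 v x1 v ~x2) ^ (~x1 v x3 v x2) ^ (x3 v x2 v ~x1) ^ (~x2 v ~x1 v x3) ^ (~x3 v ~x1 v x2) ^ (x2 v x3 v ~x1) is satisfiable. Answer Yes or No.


Check all 8 possible truth assignments.
Number of satisfying assignments found: 4.
The formula is satisfiable.

Yes


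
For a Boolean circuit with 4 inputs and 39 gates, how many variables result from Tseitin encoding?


The Tseitin transformation introduces one auxiliary variable per gate.
Total variables = inputs + gates = 4 + 39 = 43.

43


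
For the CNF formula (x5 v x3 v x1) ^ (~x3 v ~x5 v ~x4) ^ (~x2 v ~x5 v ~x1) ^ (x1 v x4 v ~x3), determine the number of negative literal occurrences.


Scan each clause for negated literals.
Clause 1: 0 negative; Clause 2: 3 negative; Clause 3: 3 negative; Clause 4: 1 negative.
Total negative literal occurrences = 7.

7


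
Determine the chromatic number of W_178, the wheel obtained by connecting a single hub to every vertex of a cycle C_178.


W_178 consists of the cycle C_178 together with a hub vertex adjacent to every cycle vertex.
The cycle C_178 needs 2 colors (even cycle -> 2).
The hub is adjacent to every cycle vertex, so it must receive a new color distinct from all of them.
Chromatic number = 2 + 1 = 3.

3


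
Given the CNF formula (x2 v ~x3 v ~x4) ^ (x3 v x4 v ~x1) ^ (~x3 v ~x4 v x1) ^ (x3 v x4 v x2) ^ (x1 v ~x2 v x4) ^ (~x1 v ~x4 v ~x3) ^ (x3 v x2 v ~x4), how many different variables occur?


Identify each distinct variable in the formula.
Variables found: x1, x2, x3, x4.
Total distinct variables = 4.

4


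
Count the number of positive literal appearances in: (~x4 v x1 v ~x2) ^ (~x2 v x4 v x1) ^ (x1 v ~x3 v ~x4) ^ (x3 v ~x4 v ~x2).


Scan each clause for unnegated literals.
Clause 1: 1 positive; Clause 2: 2 positive; Clause 3: 1 positive; Clause 4: 1 positive.
Total positive literal occurrences = 5.

5


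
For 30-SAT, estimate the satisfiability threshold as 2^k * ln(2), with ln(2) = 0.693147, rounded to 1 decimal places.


Using the asymptotic formula: threshold ~ 2^k * ln(2).
2^30 = 1073741824.
1073741824 * 0.693147 = 744260924.1.

744260924.1


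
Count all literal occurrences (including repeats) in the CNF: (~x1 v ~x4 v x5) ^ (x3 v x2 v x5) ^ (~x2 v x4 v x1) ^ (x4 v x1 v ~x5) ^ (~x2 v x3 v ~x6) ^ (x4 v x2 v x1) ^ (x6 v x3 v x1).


Clause lengths: 3, 3, 3, 3, 3, 3, 3.
Sum = 3 + 3 + 3 + 3 + 3 + 3 + 3 = 21.

21


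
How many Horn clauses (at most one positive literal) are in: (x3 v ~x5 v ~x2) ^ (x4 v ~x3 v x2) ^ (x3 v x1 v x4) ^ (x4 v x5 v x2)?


A Horn clause has at most one positive literal.
Clause 1: 1 positive lit(s) -> Horn
Clause 2: 2 positive lit(s) -> not Horn
Clause 3: 3 positive lit(s) -> not Horn
Clause 4: 3 positive lit(s) -> not Horn
Total Horn clauses = 1.

1


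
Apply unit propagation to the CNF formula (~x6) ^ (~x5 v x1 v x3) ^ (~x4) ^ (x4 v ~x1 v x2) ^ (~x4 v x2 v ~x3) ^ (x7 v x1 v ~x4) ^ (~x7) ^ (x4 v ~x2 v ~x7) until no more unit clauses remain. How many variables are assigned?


Unit propagation repeatedly assigns the literal in any unit clause, then simplifies.
Assignments in order: x6 = F, x4 = F, x7 = F.
No further unit clauses remain.
Total variables assigned = 3.

3


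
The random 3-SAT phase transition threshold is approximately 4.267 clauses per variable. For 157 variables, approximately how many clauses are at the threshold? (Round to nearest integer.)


The 3-SAT phase transition occurs at approximately 4.267 clauses per variable.
m = 4.267 * 157 = 669.919.
Rounded to nearest integer: 670.

670


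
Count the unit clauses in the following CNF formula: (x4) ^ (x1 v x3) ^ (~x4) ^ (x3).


A unit clause contains exactly one literal.
Unit clauses found: (x4), (~x4), (x3).
Count = 3.

3


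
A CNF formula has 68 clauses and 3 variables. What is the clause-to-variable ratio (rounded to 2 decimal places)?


Clause-to-variable ratio = clauses / variables.
68 / 3 = 22.67.

22.67


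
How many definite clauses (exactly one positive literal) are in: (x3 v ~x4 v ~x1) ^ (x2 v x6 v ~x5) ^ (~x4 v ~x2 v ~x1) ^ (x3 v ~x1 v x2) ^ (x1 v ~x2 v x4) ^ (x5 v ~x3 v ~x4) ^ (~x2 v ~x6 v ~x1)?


A definite clause has exactly one positive literal.
Clause 1: 1 positive -> definite
Clause 2: 2 positive -> not definite
Clause 3: 0 positive -> not definite
Clause 4: 2 positive -> not definite
Clause 5: 2 positive -> not definite
Clause 6: 1 positive -> definite
Clause 7: 0 positive -> not definite
Definite clause count = 2.

2


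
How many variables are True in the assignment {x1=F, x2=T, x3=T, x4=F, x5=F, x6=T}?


The weight is the number of variables assigned True.
True variables: x2, x3, x6.
Weight = 3.

3


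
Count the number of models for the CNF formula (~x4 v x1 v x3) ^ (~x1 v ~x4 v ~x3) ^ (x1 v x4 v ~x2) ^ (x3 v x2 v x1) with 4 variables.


Enumerate all 16 truth assignments over 4 variables.
Test each against every clause.
Satisfying assignments found: 9.

9


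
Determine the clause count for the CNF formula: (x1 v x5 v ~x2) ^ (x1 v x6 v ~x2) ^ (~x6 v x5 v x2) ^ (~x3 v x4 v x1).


Each group enclosed in parentheses joined by ^ is one clause.
Counting the conjuncts: 4 clauses.

4


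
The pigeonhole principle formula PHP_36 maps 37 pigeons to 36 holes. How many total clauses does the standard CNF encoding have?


The PHP encoding has two parts:
1) At-least-one-hole clauses: 37 (one per pigeon, each with 36 literals).
2) At-most-one-pigeon-per-hole clauses: 36 holes * C(37,2) = 36 * 666 = 23976.
Total clauses = 37 + 23976 = 24013.

24013


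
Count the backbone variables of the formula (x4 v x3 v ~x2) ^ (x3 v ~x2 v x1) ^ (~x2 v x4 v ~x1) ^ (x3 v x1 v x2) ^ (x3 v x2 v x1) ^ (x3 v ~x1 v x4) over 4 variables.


Find all satisfying assignments: 9 model(s).
Check which variables have the same value in every model.
No variable is fixed across all models.
Backbone size = 0.

0


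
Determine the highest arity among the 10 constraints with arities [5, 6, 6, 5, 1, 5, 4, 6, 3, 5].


The arities are: 5, 6, 6, 5, 1, 5, 4, 6, 3, 5.
Scan for the maximum value.
Maximum arity = 6.

6


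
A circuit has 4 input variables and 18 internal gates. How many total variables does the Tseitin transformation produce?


The Tseitin transformation introduces one auxiliary variable per gate.
Total variables = inputs + gates = 4 + 18 = 22.

22


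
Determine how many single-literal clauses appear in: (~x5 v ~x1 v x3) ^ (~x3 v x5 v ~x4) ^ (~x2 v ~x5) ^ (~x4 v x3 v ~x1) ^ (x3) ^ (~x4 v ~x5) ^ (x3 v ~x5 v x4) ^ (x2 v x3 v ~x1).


A unit clause contains exactly one literal.
Unit clauses found: (x3).
Count = 1.

1


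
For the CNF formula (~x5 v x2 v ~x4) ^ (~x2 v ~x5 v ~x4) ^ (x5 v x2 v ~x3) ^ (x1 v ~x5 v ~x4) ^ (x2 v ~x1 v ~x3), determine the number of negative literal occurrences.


Scan each clause for negated literals.
Clause 1: 2 negative; Clause 2: 3 negative; Clause 3: 1 negative; Clause 4: 2 negative; Clause 5: 2 negative.
Total negative literal occurrences = 10.

10


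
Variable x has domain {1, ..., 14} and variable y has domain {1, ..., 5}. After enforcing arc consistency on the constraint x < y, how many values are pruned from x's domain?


For the constraint x < y, x needs a supporting value in y's domain.
x can be at most 4 (one less than y's maximum).
Valid x values from domain: 4 out of 14.
Pruned = 14 - 4 = 10.

10


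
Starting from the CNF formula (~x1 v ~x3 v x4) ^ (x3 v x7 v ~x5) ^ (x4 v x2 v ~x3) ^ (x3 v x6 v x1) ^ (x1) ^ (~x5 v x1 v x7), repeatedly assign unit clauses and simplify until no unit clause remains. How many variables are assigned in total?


Unit propagation repeatedly assigns the literal in any unit clause, then simplifies.
Assignments in order: x1 = T.
No further unit clauses remain.
Total variables assigned = 1.

1


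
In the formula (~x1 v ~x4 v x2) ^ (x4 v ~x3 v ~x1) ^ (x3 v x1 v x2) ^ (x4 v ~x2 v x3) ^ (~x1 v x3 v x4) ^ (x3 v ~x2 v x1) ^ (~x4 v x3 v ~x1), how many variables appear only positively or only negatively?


A pure literal appears in only one polarity across all clauses.
No pure literals found.
Count = 0.

0


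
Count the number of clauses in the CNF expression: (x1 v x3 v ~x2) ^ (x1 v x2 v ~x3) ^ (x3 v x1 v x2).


Each group enclosed in parentheses joined by ^ is one clause.
Counting the conjuncts: 3 clauses.

3


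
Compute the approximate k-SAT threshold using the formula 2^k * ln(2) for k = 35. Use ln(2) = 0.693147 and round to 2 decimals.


Using the asymptotic formula: threshold ~ 2^k * ln(2).
2^35 = 34359738368.
34359738368 * 0.693147 = 23816349570.56.

23816349570.56


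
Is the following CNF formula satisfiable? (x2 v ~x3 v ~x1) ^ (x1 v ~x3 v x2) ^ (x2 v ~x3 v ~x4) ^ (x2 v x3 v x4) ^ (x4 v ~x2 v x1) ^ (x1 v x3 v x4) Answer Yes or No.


Check all 16 possible truth assignments.
Number of satisfying assignments found: 8.
The formula is satisfiable.

Yes


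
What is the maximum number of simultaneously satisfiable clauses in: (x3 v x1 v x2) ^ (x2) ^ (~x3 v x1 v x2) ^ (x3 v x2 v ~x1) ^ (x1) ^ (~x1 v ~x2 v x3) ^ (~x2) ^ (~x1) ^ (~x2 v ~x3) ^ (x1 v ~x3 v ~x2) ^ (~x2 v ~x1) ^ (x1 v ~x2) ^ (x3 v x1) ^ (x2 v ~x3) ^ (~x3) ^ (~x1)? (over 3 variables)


Enumerate all 8 truth assignments.
For each, count how many of the 16 clauses are satisfied.
The formula is not fully satisfiable, so the maximum is below 16.
Maximum simultaneously satisfiable clauses = 12.

12


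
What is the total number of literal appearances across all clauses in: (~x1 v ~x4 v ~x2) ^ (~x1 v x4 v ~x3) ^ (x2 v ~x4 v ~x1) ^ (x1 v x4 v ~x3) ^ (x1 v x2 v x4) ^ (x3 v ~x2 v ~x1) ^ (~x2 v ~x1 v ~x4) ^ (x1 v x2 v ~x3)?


Clause lengths: 3, 3, 3, 3, 3, 3, 3, 3.
Sum = 3 + 3 + 3 + 3 + 3 + 3 + 3 + 3 = 24.

24


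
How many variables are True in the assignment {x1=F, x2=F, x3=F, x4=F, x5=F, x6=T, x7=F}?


The weight is the number of variables assigned True.
True variables: x6.
Weight = 1.

1


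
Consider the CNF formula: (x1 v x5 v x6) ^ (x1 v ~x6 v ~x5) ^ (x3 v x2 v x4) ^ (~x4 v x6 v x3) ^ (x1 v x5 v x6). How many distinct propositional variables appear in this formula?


Identify each distinct variable in the formula.
Variables found: x1, x2, x3, x4, x5, x6.
Total distinct variables = 6.

6


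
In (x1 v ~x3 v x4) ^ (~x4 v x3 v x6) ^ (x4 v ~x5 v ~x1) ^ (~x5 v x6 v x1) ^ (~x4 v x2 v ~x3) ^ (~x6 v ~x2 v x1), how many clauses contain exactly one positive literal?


A definite clause has exactly one positive literal.
Clause 1: 2 positive -> not definite
Clause 2: 2 positive -> not definite
Clause 3: 1 positive -> definite
Clause 4: 2 positive -> not definite
Clause 5: 1 positive -> definite
Clause 6: 1 positive -> definite
Definite clause count = 3.

3
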